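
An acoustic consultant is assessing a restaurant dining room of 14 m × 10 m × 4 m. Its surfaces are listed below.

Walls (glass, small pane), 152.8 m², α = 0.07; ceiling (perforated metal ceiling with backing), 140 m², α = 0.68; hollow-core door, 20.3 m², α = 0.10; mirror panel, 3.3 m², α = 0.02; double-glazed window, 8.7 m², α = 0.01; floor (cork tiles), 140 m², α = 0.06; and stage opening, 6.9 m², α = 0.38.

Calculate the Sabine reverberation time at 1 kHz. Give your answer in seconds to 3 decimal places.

Total absorption A = 152.8×0.07 + 140×0.68 + 20.3×0.10 + 3.3×0.02 + 8.7×0.01 + 140×0.06 + 6.9×0.38
  = 10.696 + 95.200 + 2.030 + 0.066 + 0.087 + 8.400 + 2.622 = 119.101 m² sabins.
Room volume: 560 m³.
T = 0.161 V/A = 0.161·560/119.101 = 0.757 s.

0.757 s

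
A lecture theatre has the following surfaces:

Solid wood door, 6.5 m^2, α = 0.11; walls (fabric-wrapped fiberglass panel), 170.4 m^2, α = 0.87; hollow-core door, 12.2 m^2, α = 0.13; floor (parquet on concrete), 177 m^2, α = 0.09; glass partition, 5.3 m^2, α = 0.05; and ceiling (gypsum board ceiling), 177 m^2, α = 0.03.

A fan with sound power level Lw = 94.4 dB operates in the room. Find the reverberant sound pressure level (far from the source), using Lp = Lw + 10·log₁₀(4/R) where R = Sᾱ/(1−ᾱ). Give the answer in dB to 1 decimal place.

Σ(Sᵢαᵢ) = 6.5×0.11 + 170.4×0.87 + 12.2×0.13 + 177×0.09 + 5.3×0.05 + 177×0.03 = 172.054; total area S = 548.4 m^2.
ᾱ = 0.3137, so room constant R = A/(1−ᾱ) = 250.698 m^2.
Lp = 94.4 + 10·log₁₀(4/250.698) = 94.4 + (-17.97) = 76.4 dB.

76.4 dB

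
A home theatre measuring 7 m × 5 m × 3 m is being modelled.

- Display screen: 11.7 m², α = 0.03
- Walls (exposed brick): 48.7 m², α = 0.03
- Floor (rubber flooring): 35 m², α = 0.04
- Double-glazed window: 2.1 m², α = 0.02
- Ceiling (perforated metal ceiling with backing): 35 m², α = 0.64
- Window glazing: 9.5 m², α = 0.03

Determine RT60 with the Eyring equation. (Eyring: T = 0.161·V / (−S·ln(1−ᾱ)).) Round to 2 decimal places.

0.59 sec

S = Σ Sᵢ = 142.0 m².
Absorption A = 11.7·0.03 + 48.7·0.03 + 35·0.04 + 2.1·0.02 + 35·0.64 + 9.5·0.03 = 25.939 sabins.
Mean coefficient ᾱ = A/S = 0.1827.
Eyring denominator: −S ln(1−ᾱ) = 28.648.
V = 7 × 5 × 3 = 105 m³.
T = 0.161·V/[−S·ln(1−ᾱ)] = 0.161·105/28.648 = 0.59 s.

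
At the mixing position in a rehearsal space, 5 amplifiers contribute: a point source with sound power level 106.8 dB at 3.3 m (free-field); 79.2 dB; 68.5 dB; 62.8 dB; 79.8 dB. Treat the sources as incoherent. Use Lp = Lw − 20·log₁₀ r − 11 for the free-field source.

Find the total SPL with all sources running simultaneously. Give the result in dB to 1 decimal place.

Source at 3.3 m: Lp = 106.8 − 20·log₁₀(3.3) − 11 = 85.4 dB.
Σ 10^(Lᵢ/10) = 5.344e+08.
Back to dB: 10·log₁₀ Σ = 87.3 dB.

87.3 dB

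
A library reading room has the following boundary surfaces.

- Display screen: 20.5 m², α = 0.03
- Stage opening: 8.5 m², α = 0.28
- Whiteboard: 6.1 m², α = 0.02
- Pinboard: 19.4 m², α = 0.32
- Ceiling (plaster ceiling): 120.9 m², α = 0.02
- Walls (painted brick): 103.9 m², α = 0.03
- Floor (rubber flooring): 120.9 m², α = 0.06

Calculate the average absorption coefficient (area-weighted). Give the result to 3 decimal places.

0.055

Total surface area S = 400.2 m².
Weighted sum Σ Sα = 22.114.
ᾱ = 22.114 / 400.2 = 0.055.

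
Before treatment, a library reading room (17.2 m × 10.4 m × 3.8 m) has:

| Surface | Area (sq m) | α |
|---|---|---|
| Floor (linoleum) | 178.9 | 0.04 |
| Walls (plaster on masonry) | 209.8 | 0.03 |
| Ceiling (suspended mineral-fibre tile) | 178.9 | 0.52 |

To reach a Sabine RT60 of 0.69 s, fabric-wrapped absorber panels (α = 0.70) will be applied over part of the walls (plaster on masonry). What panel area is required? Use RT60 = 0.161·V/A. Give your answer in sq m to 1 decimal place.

Equivalent absorption area: A₁ = 178.9×0.04 + 209.8×0.03 + 178.9×0.52 = 106.478 sq m.
V = 679.744 m³. Target absorption A₂ = 0.161 × 679.744 / 0.69 = 158.607 sabins.
ΔA needed = 158.607 − 106.478 = 52.129 sabins.
Each sq m of panel replacing the walls (plaster on masonry) adds (0.70 − 0.03) = 0.67 sabins.
Area = ΔA/Δα = 52.129/0.67 = 77.8 sq m.

77.8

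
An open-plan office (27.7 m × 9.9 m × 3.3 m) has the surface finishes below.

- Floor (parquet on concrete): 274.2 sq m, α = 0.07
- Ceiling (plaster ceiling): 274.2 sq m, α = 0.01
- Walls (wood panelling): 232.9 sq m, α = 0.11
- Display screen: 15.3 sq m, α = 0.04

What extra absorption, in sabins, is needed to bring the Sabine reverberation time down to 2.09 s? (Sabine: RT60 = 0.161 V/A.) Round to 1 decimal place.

21.5 sabins

Summing Sᵢαᵢ: 19.194 + 2.742 + 25.619 + 0.612 → A₁ = 48.167 sabins.
For T = 2.09 s, need A₂ = 0.161·V/T = 0.161·904.959/2.09 = 69.712 sabins.
ΔA = A₂ − A₁ = 69.712 − 48.167 = 21.5 sabins.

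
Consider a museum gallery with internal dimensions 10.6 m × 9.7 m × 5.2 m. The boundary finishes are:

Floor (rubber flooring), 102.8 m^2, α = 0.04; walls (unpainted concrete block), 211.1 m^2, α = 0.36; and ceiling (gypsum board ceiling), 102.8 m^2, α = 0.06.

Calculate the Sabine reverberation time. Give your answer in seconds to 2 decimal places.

1.00 sec

Summing Sᵢαᵢ: 4.112 + 75.996 + 6.168 → A = 86.276 sabins.
Volume V = 10.6 × 9.7 × 5.2 = 534.664 m³.
Sabine: RT60 = 0.161 × 534.664 / 86.276 = 1.00 s.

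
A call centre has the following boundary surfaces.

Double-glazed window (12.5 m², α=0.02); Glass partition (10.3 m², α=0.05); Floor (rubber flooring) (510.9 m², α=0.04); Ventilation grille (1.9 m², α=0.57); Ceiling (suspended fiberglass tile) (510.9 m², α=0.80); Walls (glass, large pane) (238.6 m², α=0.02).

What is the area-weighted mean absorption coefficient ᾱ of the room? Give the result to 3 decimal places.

0.339

S = Σ Sᵢ = 12.5 + 10.3 + 510.9 + 1.9 + 510.9 + 238.6 = 1285.1 m².
Σ(Sᵢαᵢ) = 12.5*0.02 + 10.3*0.05 + 510.9*0.04 + 1.9*0.57 + 510.9*0.80 + 238.6*0.02 = 435.776.
ᾱ = A/S = 0.339.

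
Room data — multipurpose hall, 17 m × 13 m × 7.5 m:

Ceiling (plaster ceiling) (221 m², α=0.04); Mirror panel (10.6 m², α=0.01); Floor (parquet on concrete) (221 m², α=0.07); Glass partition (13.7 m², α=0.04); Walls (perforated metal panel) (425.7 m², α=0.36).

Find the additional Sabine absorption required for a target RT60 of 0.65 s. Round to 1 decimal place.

232.3 sabins

Total absorption A₁ = 221*0.04 + 10.6*0.01 + 221*0.07 + 13.7*0.04 + 425.7*0.36
  = 8.840 + 0.106 + 15.470 + 0.548 + 153.252 = 178.216 m² sabins.
V = 1657.5 m³. Required absorption A₂ = 0.161 × 1657.5 / 0.65 = 410.550 sabins.
Shortfall: 410.550 − 178.216 = 232.3 sabins.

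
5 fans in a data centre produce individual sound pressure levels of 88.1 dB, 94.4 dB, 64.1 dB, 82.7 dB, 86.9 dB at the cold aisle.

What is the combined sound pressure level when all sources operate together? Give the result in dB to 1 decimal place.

96.1 dB

Converting to relative power and adding: 10^(88.1/10) + 10^(94.4/10) + 10^(64.1/10) + 10^(82.7/10) + 10^(86.9/10) = 4.078e+09.
Back to dB: 10·log₁₀ Σ = 96.1 dB.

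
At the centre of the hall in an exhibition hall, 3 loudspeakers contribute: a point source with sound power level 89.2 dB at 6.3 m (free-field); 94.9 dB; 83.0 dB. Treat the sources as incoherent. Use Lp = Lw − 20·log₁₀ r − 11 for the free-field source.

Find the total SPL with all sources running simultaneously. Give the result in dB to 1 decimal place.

Source at 6.3 m: Lp = 89.2 − 20·log₁₀(6.3) − 11 = 62.2 dB.
Sum in the linear (power) domain: Σ 10^(Lᵢ/10) = 10^(62.2/10) + 10^(94.9/10) + 10^(83.0/10) = 3.291e+09.
Back to dB: 10·log₁₀ Σ = 95.2 dB.

95.2 dB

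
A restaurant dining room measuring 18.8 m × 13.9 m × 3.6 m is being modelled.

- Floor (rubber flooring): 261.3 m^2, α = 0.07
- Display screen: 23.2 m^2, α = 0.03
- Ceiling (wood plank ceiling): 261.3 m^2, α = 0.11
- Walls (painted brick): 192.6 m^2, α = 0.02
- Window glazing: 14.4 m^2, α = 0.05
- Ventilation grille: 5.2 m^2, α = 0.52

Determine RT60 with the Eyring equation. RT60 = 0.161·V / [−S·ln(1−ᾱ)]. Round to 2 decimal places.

Total surface area S = 261.3 + 23.2 + 261.3 + 192.6 + 14.4 + 5.2 = 758.0 m^2.
Absorption A = 261.3·0.07 + 23.2·0.03 + 261.3·0.11 + 192.6·0.02 + 14.4·0.05 + 5.2·0.52 = 55.006 sabins.
ᾱ = 55.006 / 758.0 = 0.0726.
Eyring denominator: −S ln(1−ᾱ) = 57.131.
V = 18.8 × 13.9 × 3.6 = 940.752 m³.
T = 0.161·V/[−S·ln(1−ᾱ)] = 0.161·940.752/57.131 = 2.65 s.

2.65 s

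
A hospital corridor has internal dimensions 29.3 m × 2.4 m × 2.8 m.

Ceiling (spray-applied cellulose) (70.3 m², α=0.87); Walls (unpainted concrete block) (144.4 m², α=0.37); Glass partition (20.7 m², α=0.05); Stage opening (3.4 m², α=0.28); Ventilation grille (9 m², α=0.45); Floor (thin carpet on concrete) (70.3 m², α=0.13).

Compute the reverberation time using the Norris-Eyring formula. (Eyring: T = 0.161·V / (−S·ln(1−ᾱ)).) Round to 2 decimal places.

S = Σ Sᵢ = 318.1 m².
Σ(Sᵢαᵢ) = 70.3×0.87 + 144.4×0.37 + 20.7×0.05 + 3.4×0.28 + 9×0.45 + 70.3×0.13 = 129.765.
ᾱ = 129.765 / 318.1 = 0.4079.
−S·ln(1−ᾱ) = −318.1 × ln(1 − 0.4079) = 166.710.
V = 29.3 × 2.4 × 2.8 = 196.896 m³.
RT60 = 0.161 × 196.896 / 166.710 = 0.19 s.

0.19 sec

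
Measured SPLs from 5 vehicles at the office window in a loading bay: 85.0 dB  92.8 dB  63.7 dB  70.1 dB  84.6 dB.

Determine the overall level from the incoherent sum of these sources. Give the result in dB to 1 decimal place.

94.0 dB

Σ 10^(Lᵢ/10) = 2.523e+09.
L_total = 10·log₁₀(2.523e+09) = 94.0 dB.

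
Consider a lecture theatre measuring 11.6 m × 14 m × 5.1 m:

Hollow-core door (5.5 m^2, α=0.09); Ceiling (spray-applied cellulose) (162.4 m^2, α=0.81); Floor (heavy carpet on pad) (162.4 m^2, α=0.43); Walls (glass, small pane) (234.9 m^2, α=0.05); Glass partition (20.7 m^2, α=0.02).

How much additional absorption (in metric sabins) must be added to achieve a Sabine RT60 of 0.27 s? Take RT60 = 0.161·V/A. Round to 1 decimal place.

279.8 sabins

Equivalent absorption area: A₁ = 5.5·0.09 + 162.4·0.81 + 162.4·0.43 + 234.9·0.05 + 20.7·0.02 = 214.030 m^2.
For T = 0.27 s, need A₂ = 0.161·V/T = 0.161·828.24/0.27 = 493.876 sabins.
ΔA = A₂ − A₁ = 493.876 − 214.030 = 279.8 sabins.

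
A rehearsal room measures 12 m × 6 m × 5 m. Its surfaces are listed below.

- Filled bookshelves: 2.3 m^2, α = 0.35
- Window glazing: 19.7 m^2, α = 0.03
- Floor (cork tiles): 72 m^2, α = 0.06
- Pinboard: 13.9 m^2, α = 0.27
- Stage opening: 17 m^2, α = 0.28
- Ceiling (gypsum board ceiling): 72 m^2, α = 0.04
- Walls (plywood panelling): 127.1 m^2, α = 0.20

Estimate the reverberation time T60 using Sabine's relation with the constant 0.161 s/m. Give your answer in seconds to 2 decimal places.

1.36 seconds

Total absorption A = 2.3·0.35 + 19.7·0.03 + 72·0.06 + 13.9·0.27 + 17·0.28 + 72·0.04 + 127.1·0.20
  = 0.805 + 0.591 + 4.320 + 3.753 + 4.760 + 2.880 + 25.420 = 42.529 m^2 sabins.
Volume V = 12 × 6 × 5 = 360 m³.
Sabine: RT60 = 0.161 × 360 / 42.529 = 1.36 s.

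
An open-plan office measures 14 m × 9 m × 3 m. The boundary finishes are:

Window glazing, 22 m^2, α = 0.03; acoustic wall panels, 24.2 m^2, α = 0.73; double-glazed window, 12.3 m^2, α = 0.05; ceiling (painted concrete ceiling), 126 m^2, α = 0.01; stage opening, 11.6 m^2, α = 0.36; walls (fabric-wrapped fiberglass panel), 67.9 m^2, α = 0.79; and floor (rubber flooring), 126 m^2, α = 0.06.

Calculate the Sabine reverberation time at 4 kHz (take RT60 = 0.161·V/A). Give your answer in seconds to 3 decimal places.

0.711 s

Total absorption A = 22×0.03 + 24.2×0.73 + 12.3×0.05 + 126×0.01 + 11.6×0.36 + 67.9×0.79 + 126×0.06
  = 0.660 + 17.666 + 0.615 + 1.260 + 4.176 + 53.641 + 7.560 = 85.578 m^2 sabins.
V = 14·9·3 = 378 m³.
RT60 = 0.161 · V / A = 0.161 × 378 / 85.578 = 0.711 s.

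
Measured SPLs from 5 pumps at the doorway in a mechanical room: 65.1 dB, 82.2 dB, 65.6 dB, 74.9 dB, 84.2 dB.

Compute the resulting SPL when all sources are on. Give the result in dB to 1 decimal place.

Converting to relative power and adding: 10^(65.1/10) + 10^(82.2/10) + 10^(65.6/10) + 10^(74.9/10) + 10^(84.2/10) = 4.668e+08.
Back to dB: 10·log₁₀ Σ = 86.7 dB.

86.7 dB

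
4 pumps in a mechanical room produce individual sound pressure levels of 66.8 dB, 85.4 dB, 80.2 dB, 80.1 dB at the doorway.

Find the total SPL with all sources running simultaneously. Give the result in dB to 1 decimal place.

Σ 10^(Lᵢ/10) = 5.586e+08.
L_total = 10·log₁₀(5.586e+08) = 87.5 dB.

87.5 dB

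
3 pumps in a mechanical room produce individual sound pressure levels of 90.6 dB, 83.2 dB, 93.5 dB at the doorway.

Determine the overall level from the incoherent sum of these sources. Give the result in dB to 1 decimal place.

Sum in the linear (power) domain: Σ 10^(Lᵢ/10) = 10^(90.6/10) + 10^(83.2/10) + 10^(93.5/10) = 3.596e+09.
L_total = 10·log₁₀(3.596e+09) = 95.6 dB.

95.6 dB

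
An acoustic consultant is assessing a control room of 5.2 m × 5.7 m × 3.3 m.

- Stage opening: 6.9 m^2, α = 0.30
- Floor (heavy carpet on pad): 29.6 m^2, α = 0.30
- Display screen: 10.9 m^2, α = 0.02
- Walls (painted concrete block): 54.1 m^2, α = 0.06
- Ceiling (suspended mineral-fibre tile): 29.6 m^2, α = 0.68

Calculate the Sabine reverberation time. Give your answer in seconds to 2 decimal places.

Summing Sᵢαᵢ: 2.070 + 8.880 + 0.218 + 3.246 + 20.128 → A = 34.542 sabins.
V = 5.2·5.7·3.3 = 97.812 m³.
RT60 = 0.161 · V / A = 0.161 × 97.812 / 34.542 = 0.46 s.

0.46 s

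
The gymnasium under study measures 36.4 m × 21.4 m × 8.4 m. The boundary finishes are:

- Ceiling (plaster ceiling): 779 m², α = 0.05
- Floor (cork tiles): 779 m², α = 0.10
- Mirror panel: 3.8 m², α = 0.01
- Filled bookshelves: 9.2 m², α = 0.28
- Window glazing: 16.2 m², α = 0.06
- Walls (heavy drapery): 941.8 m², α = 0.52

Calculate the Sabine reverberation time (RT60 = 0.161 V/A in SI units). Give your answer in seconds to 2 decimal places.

Summing Sᵢαᵢ: 38.950 + 77.900 + 0.038 + 2.576 + 0.972 + 489.736 → A = 610.172 sabins.
Volume V = 36.4 × 21.4 × 8.4 = 6543.264 m³.
RT60 = 0.161 · V / A = 0.161 × 6543.264 / 610.172 = 1.73 s.

1.73 s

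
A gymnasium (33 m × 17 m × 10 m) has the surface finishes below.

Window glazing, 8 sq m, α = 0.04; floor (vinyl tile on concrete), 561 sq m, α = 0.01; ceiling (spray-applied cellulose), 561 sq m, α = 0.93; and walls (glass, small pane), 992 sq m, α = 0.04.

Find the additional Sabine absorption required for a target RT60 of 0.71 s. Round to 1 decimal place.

704.8 sabins

Total absorption A₁ = 8·0.04 + 561·0.01 + 561·0.93 + 992·0.04
  = 0.320 + 5.610 + 521.730 + 39.680 = 567.340 sq m sabins.
Target A₂ = 0.161·5610/0.71 = 1272.127 sabins (V = 5610 m³).
Shortfall: 1272.127 − 567.340 = 704.8 sabins.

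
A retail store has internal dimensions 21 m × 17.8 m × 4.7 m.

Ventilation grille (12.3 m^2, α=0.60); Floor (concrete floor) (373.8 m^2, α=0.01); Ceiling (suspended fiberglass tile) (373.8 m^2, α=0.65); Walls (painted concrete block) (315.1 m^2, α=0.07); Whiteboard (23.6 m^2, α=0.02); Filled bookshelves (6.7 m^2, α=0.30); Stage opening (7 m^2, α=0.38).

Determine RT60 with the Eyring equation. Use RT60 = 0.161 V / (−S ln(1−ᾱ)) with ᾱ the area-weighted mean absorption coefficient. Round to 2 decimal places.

Total surface area S = 12.3 + 373.8 + 373.8 + 315.1 + 23.6 + 6.7 + 7 = 1112.3 m^2.
Absorption A = 12.3·0.60 + 373.8·0.01 + 373.8·0.65 + 315.1·0.07 + 23.6·0.02 + 6.7·0.30 + 7·0.38 = 281.287 sabins.
Mean coefficient ᾱ = A/S = 0.2529.
−S·ln(1−ᾱ) = −1112.3 × ln(1 − 0.2529) = 324.298.
V = 21 × 17.8 × 4.7 = 1756.86 m³.
T = 0.161·V/[−S·ln(1−ᾱ)] = 0.161·1756.86/324.298 = 0.87 s.

0.87 s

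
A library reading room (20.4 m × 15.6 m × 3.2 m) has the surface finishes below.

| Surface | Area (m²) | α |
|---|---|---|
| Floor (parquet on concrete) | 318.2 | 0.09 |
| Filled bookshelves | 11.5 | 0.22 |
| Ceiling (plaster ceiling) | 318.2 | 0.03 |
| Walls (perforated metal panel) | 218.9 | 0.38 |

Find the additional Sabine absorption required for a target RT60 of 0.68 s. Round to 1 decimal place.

Total absorption A₁ = 318.2*0.09 + 11.5*0.22 + 318.2*0.03 + 218.9*0.38
  = 28.638 + 2.530 + 9.546 + 83.182 = 123.896 m² sabins.
Target A₂ = 0.161·1018.368/0.68 = 241.114 sabins (V = 1018.368 m³).
Additional absorption ΔA = 241.114 − 123.896 = 117.2 sabins.

117.2 sabins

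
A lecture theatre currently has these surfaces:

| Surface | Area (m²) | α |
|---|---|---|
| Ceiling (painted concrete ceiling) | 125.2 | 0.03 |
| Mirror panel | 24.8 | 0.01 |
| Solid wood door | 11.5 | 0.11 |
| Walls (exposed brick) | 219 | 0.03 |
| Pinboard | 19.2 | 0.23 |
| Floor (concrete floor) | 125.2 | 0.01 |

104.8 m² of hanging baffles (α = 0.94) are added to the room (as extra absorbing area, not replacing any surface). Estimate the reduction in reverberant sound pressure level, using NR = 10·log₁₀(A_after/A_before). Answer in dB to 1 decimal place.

Equivalent absorption area: A_before = 125.2*0.03 + 24.8*0.01 + 11.5*0.11 + 219*0.03 + 19.2*0.23 + 125.2*0.01 = 17.507 m².
Treatment contributes 104.8·0.94 = 98.512 sabins.
A_after = 17.507 + 98.512 = 116.019 sabins.
Reduction = 10 log₁₀(A_after/A_before) = 10 log₁₀(6.6270) = 8.2 dB.

8.2 dB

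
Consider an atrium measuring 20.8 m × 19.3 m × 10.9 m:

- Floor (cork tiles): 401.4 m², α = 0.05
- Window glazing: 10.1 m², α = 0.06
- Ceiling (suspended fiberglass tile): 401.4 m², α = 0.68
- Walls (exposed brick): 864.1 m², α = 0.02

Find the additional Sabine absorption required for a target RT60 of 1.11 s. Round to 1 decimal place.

323.8 sabins

Total absorption A₁ = 401.4*0.05 + 10.1*0.06 + 401.4*0.68 + 864.1*0.02
  = 20.070 + 0.606 + 272.952 + 17.282 = 310.910 m² sabins.
For T = 1.11 s, need A₂ = 0.161·V/T = 0.161·4375.696/1.11 = 634.673 sabins.
ΔA = A₂ − A₁ = 634.673 − 310.910 = 323.8 sabins.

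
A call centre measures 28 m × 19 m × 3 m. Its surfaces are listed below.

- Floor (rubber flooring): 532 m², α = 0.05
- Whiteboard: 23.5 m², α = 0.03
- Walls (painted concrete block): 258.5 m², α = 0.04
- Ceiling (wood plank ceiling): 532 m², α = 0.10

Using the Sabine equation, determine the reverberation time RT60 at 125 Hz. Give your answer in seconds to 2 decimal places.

Equivalent absorption area: A = 532×0.05 + 23.5×0.03 + 258.5×0.04 + 532×0.10 = 90.845 m².
Room volume: 1596 m³.
Sabine: RT60 = 0.161 × 1596 / 90.845 = 2.83 s.

2.83 s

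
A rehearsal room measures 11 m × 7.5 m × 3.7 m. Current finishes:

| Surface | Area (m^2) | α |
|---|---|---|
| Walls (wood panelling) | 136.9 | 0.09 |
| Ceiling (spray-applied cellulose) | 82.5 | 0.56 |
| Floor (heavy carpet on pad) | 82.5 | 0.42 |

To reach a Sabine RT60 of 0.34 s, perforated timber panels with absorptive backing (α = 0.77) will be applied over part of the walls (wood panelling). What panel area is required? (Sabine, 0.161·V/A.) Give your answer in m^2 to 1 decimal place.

Equivalent absorption area: A₁ = 136.9*0.09 + 82.5*0.56 + 82.5*0.42 = 93.171 m^2.
V = 305.25 m³. Target absorption A₂ = 0.161 × 305.25 / 0.34 = 144.545 sabins.
ΔA needed = 144.545 − 93.171 = 51.374 sabins.
Each m^2 of panel replacing the walls (wood panelling) adds (0.77 − 0.09) = 0.68 sabins.
Area = ΔA/Δα = 51.374/0.68 = 75.5 m^2.

75.5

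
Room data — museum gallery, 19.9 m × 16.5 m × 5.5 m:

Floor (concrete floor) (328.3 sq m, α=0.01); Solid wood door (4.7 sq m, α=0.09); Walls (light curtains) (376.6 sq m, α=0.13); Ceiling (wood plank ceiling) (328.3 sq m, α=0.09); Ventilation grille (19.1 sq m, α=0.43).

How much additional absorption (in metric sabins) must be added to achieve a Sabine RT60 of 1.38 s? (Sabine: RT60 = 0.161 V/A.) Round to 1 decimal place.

Total absorption A₁ = 328.3×0.01 + 4.7×0.09 + 376.6×0.13 + 328.3×0.09 + 19.1×0.43
  = 3.283 + 0.423 + 48.958 + 29.547 + 8.213 = 90.424 sq m sabins.
V = 1805.925 m³. Required absorption A₂ = 0.161 × 1805.925 / 1.38 = 210.691 sabins.
ΔA = A₂ − A₁ = 210.691 − 90.424 = 120.3 sabins.

120.3 sabins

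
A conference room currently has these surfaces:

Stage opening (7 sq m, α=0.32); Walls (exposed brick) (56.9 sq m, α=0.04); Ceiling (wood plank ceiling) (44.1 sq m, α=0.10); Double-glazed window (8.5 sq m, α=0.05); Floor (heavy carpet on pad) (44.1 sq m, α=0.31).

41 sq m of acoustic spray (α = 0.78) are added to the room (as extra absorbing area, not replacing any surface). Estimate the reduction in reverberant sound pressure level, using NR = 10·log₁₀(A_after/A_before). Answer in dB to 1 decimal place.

A_before = Σ Sᵢαᵢ = 7·0.32 + 56.9·0.04 + 44.1·0.10 + 8.5·0.05 + 44.1·0.31 = 23.022 sabins.
Added absorption = 41 × 0.78 = 31.980 sabins.
A_after = 23.022 + 31.980 = 55.002 sabins.
Reduction = 10 log₁₀(A_after/A_before) = 10 log₁₀(2.3891) = 3.8 dB.

3.8 dB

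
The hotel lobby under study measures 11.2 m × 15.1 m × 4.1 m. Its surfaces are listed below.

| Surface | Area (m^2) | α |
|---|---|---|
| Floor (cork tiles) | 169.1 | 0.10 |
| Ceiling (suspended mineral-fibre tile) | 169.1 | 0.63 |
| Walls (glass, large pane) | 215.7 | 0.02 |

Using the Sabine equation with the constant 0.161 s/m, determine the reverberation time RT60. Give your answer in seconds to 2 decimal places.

0.87 seconds

Summing Sᵢαᵢ: 16.910 + 106.533 + 4.314 → A = 127.757 sabins.
V = 11.2·15.1·4.1 = 693.392 m³.
RT60 = 0.161 · V / A = 0.161 × 693.392 / 127.757 = 0.87 s.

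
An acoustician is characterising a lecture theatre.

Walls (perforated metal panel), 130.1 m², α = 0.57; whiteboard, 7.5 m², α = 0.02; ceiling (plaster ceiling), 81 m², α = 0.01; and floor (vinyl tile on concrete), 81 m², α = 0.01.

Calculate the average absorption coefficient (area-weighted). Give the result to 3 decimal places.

0.253

Total surface area S = 299.6 m².
Σ(Sᵢαᵢ) = 130.1·0.57 + 7.5·0.02 + 81·0.01 + 81·0.01 = 75.927.
ᾱ = A/S = 0.253.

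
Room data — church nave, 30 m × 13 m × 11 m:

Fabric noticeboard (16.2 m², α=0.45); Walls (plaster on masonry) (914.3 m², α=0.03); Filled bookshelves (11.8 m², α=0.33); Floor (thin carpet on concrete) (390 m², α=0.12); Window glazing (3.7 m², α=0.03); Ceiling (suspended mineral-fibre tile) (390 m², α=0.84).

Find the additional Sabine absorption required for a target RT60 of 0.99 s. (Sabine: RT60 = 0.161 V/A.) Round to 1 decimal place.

Summing Sᵢαᵢ: 7.290 + 27.429 + 3.894 + 46.800 + 0.111 + 327.600 → A₁ = 413.124 sabins.
Target A₂ = 0.161·4290/0.99 = 697.667 sabins (V = 4290 m³).
Additional absorption ΔA = 697.667 − 413.124 = 284.5 sabins.

284.5 sabins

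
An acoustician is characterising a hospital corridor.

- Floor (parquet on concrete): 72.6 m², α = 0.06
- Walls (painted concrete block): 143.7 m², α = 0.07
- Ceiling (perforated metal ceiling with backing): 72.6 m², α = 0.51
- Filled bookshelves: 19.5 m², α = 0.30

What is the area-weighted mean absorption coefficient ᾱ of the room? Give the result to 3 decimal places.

S = Σ Sᵢ = 72.6 + 143.7 + 72.6 + 19.5 = 308.4 m².
Weighted sum Σ Sα = 57.291.
ᾱ = 57.291 / 308.4 = 0.186.

0.186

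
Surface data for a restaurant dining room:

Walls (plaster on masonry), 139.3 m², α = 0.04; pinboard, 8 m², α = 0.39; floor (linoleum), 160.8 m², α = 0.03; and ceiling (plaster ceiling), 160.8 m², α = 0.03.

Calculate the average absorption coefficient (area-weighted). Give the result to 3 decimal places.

0.039

S = Σ Sᵢ = 139.3 + 8 + 160.8 + 160.8 = 468.9 m².
Weighted sum Σ Sα = 18.340.
ᾱ = 18.340 / 468.9 = 0.039.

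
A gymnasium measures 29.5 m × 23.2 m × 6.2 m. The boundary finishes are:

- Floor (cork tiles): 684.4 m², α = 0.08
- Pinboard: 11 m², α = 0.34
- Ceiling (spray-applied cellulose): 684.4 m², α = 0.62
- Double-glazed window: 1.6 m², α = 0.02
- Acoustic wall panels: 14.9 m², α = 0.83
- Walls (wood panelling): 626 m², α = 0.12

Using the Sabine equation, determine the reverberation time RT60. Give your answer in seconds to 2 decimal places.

1.20 s

A = Σ Sᵢαᵢ = 684.4·0.08 + 11·0.34 + 684.4·0.62 + 1.6·0.02 + 14.9·0.83 + 626·0.12 = 570.339 sabins.
V = 29.5·23.2·6.2 = 4243.28 m³.
Sabine: RT60 = 0.161 × 4243.28 / 570.339 = 1.20 s.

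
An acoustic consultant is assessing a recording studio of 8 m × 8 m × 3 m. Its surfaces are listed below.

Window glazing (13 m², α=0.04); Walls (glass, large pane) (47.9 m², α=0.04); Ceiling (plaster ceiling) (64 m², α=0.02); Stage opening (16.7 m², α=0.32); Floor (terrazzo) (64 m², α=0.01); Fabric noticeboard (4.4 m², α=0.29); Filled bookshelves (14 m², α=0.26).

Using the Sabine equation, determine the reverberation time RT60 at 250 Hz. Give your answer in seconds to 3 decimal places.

2.115 sec

Summing Sᵢαᵢ: 0.520 + 1.916 + 1.280 + 5.344 + 0.640 + 1.276 + 3.640 → A = 14.616 sabins.
Volume V = 8 × 8 × 3 = 192 m³.
T = 0.161 V/A = 0.161·192/14.616 = 2.115 s.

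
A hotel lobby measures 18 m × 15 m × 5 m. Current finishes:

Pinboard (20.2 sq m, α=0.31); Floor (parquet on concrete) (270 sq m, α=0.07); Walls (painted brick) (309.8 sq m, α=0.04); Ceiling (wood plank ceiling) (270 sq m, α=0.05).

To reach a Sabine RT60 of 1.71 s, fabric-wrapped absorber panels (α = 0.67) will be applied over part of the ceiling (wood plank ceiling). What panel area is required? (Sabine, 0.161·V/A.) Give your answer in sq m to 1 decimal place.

122.7

Summing Sᵢαᵢ: 6.262 + 18.900 + 12.392 + 13.500 → A₁ = 51.054 sabins.
V = 1350 m³. Target absorption A₂ = 0.161 × 1350 / 1.71 = 127.105 sabins.
ΔA needed = 127.105 − 51.054 = 76.051 sabins.
Net gain per sq m: Δα = 0.67 − 0.05 = 0.62.
Area = ΔA/Δα = 76.051/0.62 = 122.7 sq m.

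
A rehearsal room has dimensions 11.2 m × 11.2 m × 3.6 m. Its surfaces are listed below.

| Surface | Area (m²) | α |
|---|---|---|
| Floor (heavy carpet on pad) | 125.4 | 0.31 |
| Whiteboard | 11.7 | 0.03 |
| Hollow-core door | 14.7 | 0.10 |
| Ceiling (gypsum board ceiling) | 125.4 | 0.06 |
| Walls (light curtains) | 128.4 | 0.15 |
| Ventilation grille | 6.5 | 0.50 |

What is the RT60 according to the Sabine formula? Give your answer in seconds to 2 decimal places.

A = Σ Sᵢαᵢ = 125.4*0.31 + 11.7*0.03 + 14.7*0.10 + 125.4*0.06 + 128.4*0.15 + 6.5*0.50 = 70.729 sabins.
V = 11.2·11.2·3.6 = 451.584 m³.
RT60 = 0.161 · V / A = 0.161 × 451.584 / 70.729 = 1.03 s.

1.03 s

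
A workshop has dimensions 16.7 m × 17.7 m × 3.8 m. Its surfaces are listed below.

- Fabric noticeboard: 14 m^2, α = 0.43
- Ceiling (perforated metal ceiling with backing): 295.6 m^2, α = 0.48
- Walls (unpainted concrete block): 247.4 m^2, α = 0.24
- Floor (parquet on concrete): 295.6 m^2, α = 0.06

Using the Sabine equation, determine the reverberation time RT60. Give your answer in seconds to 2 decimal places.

0.80 s

Summing Sᵢαᵢ: 6.020 + 141.888 + 59.376 + 17.736 → A = 225.020 sabins.
V = 16.7·17.7·3.8 = 1123.242 m³.
T = 0.161 V/A = 0.161·1123.242/225.020 = 0.80 s.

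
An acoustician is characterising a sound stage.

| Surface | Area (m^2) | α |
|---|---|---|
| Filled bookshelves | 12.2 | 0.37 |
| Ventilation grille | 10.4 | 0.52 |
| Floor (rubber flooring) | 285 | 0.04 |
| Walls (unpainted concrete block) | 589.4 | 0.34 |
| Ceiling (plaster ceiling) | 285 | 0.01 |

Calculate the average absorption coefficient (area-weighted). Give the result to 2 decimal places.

0.19

S = Σ Sᵢ = 12.2 + 10.4 + 285 + 589.4 + 285 = 1182.0 m^2.
Σ(Sᵢαᵢ) = 12.2*0.37 + 10.4*0.52 + 285*0.04 + 589.4*0.34 + 285*0.01 = 224.568.
ᾱ = 224.568 / 1182.0 = 0.19.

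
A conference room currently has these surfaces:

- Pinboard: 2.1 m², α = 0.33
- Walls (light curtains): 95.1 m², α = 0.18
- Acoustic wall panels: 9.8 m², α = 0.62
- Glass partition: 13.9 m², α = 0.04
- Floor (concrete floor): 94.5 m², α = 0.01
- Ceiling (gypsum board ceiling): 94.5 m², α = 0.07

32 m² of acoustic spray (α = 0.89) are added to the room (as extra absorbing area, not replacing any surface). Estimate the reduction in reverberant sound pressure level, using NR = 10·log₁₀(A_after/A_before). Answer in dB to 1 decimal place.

Equivalent absorption area: A_before = 2.1·0.33 + 95.1·0.18 + 9.8·0.62 + 13.9·0.04 + 94.5·0.01 + 94.5·0.07 = 32.003 m².
Treatment contributes 32·0.89 = 28.480 sabins.
A_after = 32.003 + 28.480 = 60.483 sabins.
NR = 10·log₁₀(60.483/32.003) = 2.8 dB.

2.8 dB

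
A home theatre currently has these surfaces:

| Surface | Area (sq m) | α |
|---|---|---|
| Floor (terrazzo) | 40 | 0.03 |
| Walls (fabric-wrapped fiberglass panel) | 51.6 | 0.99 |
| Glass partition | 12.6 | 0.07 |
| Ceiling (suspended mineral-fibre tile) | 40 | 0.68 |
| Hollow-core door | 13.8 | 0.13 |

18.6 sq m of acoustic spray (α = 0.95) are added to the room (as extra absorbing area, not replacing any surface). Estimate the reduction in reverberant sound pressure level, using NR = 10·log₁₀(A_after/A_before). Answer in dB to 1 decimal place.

Equivalent absorption area: A_before = 40*0.03 + 51.6*0.99 + 12.6*0.07 + 40*0.68 + 13.8*0.13 = 82.160 sq m.
Treatment contributes 18.6·0.95 = 17.670 sabins.
New total A_after = 99.830 sabins.
Reduction = 10 log₁₀(A_after/A_before) = 10 log₁₀(1.2151) = 0.8 dB.

0.8 dB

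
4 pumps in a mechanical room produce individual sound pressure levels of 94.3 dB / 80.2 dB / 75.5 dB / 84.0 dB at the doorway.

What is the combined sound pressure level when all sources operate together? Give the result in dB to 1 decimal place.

Sum in the linear (power) domain: Σ 10^(Lᵢ/10) = 10^(94.3/10) + 10^(80.2/10) + 10^(75.5/10) + 10^(84.0/10) = 3.083e+09.
Combined level = 10 log₁₀(3.083e+09) = 94.9 dB.

94.9 dB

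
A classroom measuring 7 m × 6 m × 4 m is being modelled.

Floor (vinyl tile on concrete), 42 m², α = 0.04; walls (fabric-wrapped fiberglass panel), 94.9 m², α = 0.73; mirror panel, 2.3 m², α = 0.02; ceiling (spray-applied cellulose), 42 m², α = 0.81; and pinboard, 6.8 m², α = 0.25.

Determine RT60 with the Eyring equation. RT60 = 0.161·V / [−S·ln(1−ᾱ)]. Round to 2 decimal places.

0.17 s

S = Σ Sᵢ = 188.0 m².
Absorption A = 42×0.04 + 94.9×0.73 + 2.3×0.02 + 42×0.81 + 6.8×0.25 = 106.723 sabins.
Mean coefficient ᾱ = A/S = 0.5677.
−S·ln(1−ᾱ) = −188.0 × ln(1 − 0.5677) = 157.663.
V = 7 × 6 × 4 = 168 m³.
RT60 = 0.161 × 168 / 157.663 = 0.17 s.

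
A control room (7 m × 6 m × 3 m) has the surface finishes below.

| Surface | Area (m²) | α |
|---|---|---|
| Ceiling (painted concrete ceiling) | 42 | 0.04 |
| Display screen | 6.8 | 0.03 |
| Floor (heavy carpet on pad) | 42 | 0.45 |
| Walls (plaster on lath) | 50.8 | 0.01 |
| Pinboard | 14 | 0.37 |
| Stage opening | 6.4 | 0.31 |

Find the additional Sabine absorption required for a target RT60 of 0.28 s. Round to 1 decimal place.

Equivalent absorption area: A₁ = 42*0.04 + 6.8*0.03 + 42*0.45 + 50.8*0.01 + 14*0.37 + 6.4*0.31 = 28.456 m².
For T = 0.28 s, need A₂ = 0.161·V/T = 0.161·126/0.28 = 72.450 sabins.
ΔA = A₂ − A₁ = 72.450 − 28.456 = 44.0 sabins.

44.0 sabins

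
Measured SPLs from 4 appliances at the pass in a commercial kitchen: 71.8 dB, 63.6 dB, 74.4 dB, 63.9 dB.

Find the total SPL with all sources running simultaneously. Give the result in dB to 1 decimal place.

Σ 10^(Lᵢ/10) = 4.742e+07.
L_total = 10·log₁₀(4.742e+07) = 76.8 dB.

76.8 dB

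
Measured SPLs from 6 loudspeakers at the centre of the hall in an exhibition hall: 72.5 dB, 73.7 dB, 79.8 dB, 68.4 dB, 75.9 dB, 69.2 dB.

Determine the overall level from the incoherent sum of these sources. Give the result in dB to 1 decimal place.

82.8 dB

Σ 10^(Lᵢ/10) = 1.909e+08.
Back to dB: 10·log₁₀ Σ = 82.8 dB.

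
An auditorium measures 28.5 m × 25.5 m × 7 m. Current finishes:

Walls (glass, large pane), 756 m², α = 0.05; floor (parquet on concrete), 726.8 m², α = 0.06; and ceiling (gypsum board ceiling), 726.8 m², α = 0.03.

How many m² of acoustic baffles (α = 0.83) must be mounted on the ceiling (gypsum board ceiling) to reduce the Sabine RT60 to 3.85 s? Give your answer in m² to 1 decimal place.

Summing Sᵢαᵢ: 37.800 + 43.608 + 21.804 → A₁ = 103.212 sabins.
Required A₂ = 0.161·5087.25/3.85 = 212.740 sabins.
Absorption to add: 212.740 − 103.212 = 109.528 sabins.
Net gain per m²: Δα = 0.83 − 0.03 = 0.80.
Panel area = 109.528 / 0.80 = 136.9 m².

136.9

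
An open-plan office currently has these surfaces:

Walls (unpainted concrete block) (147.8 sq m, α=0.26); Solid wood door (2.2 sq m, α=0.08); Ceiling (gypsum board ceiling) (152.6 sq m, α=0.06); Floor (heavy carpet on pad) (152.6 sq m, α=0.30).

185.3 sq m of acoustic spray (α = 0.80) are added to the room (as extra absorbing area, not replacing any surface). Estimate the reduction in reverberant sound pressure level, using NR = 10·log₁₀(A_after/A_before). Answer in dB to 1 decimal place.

4.1 dB

Equivalent absorption area: A_before = 147.8*0.26 + 2.2*0.08 + 152.6*0.06 + 152.6*0.30 = 93.540 sq m.
Added absorption = 185.3 × 0.80 = 148.240 sabins.
New total A_after = 241.780 sabins.
Reduction = 10 log₁₀(A_after/A_before) = 10 log₁₀(2.5848) = 4.1 dB.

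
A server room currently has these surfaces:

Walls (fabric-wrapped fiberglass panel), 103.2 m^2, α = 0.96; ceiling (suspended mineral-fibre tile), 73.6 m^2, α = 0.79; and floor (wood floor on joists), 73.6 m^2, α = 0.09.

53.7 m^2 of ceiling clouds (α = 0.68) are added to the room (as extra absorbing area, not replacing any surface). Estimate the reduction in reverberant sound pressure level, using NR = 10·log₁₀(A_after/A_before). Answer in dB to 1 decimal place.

0.9 dB

Equivalent absorption area: A_before = 103.2·0.96 + 73.6·0.79 + 73.6·0.09 = 163.840 m^2.
Added absorption = 53.7 × 0.68 = 36.516 sabins.
A_after = 163.840 + 36.516 = 200.356 sabins.
NR = 10·log₁₀(200.356/163.840) = 0.9 dB.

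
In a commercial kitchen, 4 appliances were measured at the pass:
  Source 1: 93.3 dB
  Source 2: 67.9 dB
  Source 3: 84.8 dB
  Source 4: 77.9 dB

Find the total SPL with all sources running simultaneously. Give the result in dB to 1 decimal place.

Sum in the linear (power) domain: Σ 10^(Lᵢ/10) = 10^(93.3/10) + 10^(67.9/10) + 10^(84.8/10) + 10^(77.9/10) = 2.508e+09.
Combined level = 10 log₁₀(2.508e+09) = 94.0 dB.

94.0 dB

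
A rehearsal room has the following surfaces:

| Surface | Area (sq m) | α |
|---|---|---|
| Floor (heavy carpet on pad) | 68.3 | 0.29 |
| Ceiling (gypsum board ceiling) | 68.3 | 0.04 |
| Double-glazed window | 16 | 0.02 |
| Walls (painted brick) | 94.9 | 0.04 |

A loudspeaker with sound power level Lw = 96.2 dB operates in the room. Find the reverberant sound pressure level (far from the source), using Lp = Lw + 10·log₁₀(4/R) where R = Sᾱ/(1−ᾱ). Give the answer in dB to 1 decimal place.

87.5 dB

A = 26.655 sabins; S = 247.5 sq m.
ᾱ = 0.1077, so room constant R = A/(1−ᾱ) = 29.872 sq m.
Lp = Lw + 10 log₁₀(4/R) = 96.2 -8.73 = 87.5 dB.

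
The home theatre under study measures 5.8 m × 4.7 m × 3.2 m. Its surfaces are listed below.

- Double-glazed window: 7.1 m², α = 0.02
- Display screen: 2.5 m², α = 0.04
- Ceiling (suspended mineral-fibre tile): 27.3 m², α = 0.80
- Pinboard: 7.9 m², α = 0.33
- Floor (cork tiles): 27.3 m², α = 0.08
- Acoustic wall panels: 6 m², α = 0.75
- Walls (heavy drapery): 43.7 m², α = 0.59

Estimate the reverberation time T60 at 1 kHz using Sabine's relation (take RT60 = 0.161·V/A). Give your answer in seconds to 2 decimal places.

0.25 sec

A = Σ Sᵢαᵢ = 7.1×0.02 + 2.5×0.04 + 27.3×0.80 + 7.9×0.33 + 27.3×0.08 + 6×0.75 + 43.7×0.59 = 57.156 sabins.
Room volume: 87.232 m³.
T = 0.161 V/A = 0.161·87.232/57.156 = 0.25 s.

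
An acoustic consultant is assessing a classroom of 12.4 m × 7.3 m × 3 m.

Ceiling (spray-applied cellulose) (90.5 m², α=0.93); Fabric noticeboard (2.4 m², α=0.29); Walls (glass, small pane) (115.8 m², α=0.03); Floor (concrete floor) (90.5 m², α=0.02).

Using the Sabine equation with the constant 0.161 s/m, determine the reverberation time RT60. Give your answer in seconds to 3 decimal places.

0.485 sec

Equivalent absorption area: A = 90.5×0.93 + 2.4×0.29 + 115.8×0.03 + 90.5×0.02 = 90.145 m².
Room volume: 271.56 m³.
Sabine: RT60 = 0.161 × 271.56 / 90.145 = 0.485 s.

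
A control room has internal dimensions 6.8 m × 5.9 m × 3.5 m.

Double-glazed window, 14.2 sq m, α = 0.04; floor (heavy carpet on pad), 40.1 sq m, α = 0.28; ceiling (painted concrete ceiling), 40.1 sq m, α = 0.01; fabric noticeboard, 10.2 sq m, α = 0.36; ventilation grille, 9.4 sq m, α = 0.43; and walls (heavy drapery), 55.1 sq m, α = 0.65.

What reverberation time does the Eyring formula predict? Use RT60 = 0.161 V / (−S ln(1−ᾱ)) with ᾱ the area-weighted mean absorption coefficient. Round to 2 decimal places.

S = Σ Sᵢ = 169.1 sq m.
Absorption A = 14.2·0.04 + 40.1·0.28 + 40.1·0.01 + 10.2·0.36 + 9.4·0.43 + 55.1·0.65 = 55.726 sabins.
Mean coefficient ᾱ = A/S = 0.3295.
Eyring denominator: −S ln(1−ᾱ) = 67.595.
V = 6.8 × 5.9 × 3.5 = 140.42 m³.
T = 0.161·V/[−S·ln(1−ᾱ)] = 0.161·140.42/67.595 = 0.33 s.

0.33 seconds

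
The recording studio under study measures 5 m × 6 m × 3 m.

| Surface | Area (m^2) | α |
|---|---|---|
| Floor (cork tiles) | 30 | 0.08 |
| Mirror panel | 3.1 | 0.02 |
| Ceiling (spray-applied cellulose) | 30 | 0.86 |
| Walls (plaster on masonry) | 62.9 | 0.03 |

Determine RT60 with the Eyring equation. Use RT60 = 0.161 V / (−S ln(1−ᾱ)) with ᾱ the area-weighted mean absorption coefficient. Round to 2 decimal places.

0.42 seconds

Total surface area S = 30 + 3.1 + 30 + 62.9 = 126.0 m^2.
Absorption A = 30×0.08 + 3.1×0.02 + 30×0.86 + 62.9×0.03 = 30.149 sabins.
ᾱ = 30.149 / 126.0 = 0.2393.
Eyring denominator: −S ln(1−ᾱ) = 34.463.
V = 5 × 6 × 3 = 90 m³.
RT60 = 0.161 × 90 / 34.463 = 0.42 s.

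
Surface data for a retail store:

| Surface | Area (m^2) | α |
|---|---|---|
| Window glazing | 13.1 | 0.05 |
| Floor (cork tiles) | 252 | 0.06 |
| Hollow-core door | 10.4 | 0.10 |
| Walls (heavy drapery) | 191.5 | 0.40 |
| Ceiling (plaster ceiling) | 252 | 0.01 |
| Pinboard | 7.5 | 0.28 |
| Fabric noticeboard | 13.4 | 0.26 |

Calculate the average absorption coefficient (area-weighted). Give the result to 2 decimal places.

0.14

Total surface area S = 739.9 m^2.
Σ(Sᵢαᵢ) = 13.1×0.05 + 252×0.06 + 10.4×0.10 + 191.5×0.40 + 252×0.01 + 7.5×0.28 + 13.4×0.26 = 101.519.
ᾱ = A/S = 0.14.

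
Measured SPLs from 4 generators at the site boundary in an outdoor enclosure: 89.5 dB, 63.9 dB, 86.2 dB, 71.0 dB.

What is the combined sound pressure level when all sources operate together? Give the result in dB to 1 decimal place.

91.2 dB

Converting to relative power and adding: 10^(89.5/10) + 10^(63.9/10) + 10^(86.2/10) + 10^(71.0/10) = 1.323e+09.
L_total = 10·log₁₀(1.323e+09) = 91.2 dB.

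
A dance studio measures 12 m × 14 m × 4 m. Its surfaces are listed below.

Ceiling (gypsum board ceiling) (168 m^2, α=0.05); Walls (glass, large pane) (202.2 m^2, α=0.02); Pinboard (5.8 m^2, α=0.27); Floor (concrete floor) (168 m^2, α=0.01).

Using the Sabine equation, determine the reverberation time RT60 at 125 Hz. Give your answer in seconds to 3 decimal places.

A = Σ Sᵢαᵢ = 168*0.05 + 202.2*0.02 + 5.8*0.27 + 168*0.01 = 15.690 sabins.
Room volume: 672 m³.
Sabine: RT60 = 0.161 × 672 / 15.690 = 6.896 s.

6.896 s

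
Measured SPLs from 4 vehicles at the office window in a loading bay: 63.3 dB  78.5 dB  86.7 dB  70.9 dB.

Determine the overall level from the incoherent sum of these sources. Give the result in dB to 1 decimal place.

Sum in the linear (power) domain: Σ 10^(Lᵢ/10) = 10^(63.3/10) + 10^(78.5/10) + 10^(86.7/10) + 10^(70.9/10) = 5.53e+08.
Back to dB: 10·log₁₀ Σ = 87.4 dB.

87.4 dB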